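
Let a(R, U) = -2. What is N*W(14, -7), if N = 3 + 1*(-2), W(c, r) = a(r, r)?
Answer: -2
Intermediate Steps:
W(c, r) = -2
N = 1 (N = 3 - 2 = 1)
N*W(14, -7) = 1*(-2) = -2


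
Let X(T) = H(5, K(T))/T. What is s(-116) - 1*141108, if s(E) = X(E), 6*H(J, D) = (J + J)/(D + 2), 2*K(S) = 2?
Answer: -147316757/1044 ≈ -1.4111e+5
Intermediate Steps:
K(S) = 1 (K(S) = (½)*2 = 1)
H(J, D) = J/(3*(2 + D)) (H(J, D) = ((J + J)/(D + 2))/6 = ((2*J)/(2 + D))/6 = (2*J/(2 + D))/6 = J/(3*(2 + D)))
X(T) = 5/(9*T) (X(T) = ((⅓)*5/(2 + 1))/T = ((⅓)*5/3)/T = ((⅓)*5*(⅓))/T = 5/(9*T))
s(E) = 5/(9*E)
s(-116) - 1*141108 = (5/9)/(-116) - 1*141108 = (5/9)*(-1/116) - 141108 = -5/1044 - 141108 = -147316757/1044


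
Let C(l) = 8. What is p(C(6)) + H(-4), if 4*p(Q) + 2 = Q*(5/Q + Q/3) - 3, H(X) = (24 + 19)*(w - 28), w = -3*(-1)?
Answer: -3209/3 ≈ -1069.7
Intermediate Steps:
w = 3
H(X) = -1075 (H(X) = (24 + 19)*(3 - 28) = 43*(-25) = -1075)
p(Q) = -5/4 + Q*(5/Q + Q/3)/4 (p(Q) = -1/2 + (Q*(5/Q + Q/3) - 3)/4 = -1/2 + (-3 + Q*(5/Q + Q/3))/4 = -1/2 + (-3/4 + Q*(5/Q + Q/3)/4) = -5/4 + Q*(5/Q + Q/3)/4)
p(C(6)) + H(-4) = (1/12)*8**2 - 1075 = (1/12)*64 - 1075 = 16/3 - 1075 = -3209/3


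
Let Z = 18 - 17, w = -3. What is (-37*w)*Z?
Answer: 111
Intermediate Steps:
Z = 1
(-37*w)*Z = -37*(-3)*1 = 111*1 = 111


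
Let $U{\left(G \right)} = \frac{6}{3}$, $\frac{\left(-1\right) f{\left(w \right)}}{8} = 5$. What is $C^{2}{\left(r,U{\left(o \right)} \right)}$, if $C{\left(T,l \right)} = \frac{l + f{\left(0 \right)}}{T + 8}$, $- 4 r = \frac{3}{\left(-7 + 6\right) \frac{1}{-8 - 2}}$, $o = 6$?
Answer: $5776$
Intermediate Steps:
$f{\left(w \right)} = -40$ ($f{\left(w \right)} = \left(-8\right) 5 = -40$)
$U{\left(G \right)} = 2$ ($U{\left(G \right)} = 6 \cdot \frac{1}{3} = 2$)
$r = - \frac{15}{2}$ ($r = - \frac{3 \frac{1}{\left(-7 + 6\right) \frac{1}{-8 - 2}}}{4} = - \frac{3 \frac{1}{\left(-1\right) \frac{1}{-10}}}{4} = - \frac{3 \frac{1}{\left(-1\right) \left(- \frac{1}{10}\right)}}{4} = - \frac{3 \frac{1}{\frac{1}{10}}}{4} = - \frac{3 \cdot 10}{4} = \left(- \frac{1}{4}\right) 30 = - \frac{15}{2} \approx -7.5$)
$C{\left(T,l \right)} = \frac{-40 + l}{8 + T}$ ($C{\left(T,l \right)} = \frac{l - 40}{T + 8} = \frac{-40 + l}{8 + T}$)
$C^{2}{\left(r,U{\left(o \right)} \right)} = \left(\frac{-40 + 2}{8 - \frac{15}{2}}\right)^{2} = \left(\frac{1}{\frac{1}{2}} \left(-38\right)\right)^{2} = \left(2 \left(-38\right)\right)^{2} = \left(-76\right)^{2} = 5776$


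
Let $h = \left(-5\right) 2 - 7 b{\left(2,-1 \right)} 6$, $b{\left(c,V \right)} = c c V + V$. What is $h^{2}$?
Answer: $40000$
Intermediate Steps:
$b{\left(c,V \right)} = V + V c^{2}$ ($b{\left(c,V \right)} = c^{2} V + V = V c^{2} + V = V + V c^{2}$)
$h = 200$ ($h = \left(-5\right) 2 - 7 - (1 + 2^{2}) 6 = -10 - 7 - (1 + 4) 6 = -10 - 7 \left(-1\right) 5 \cdot 6 = -10 - 7 \left(\left(-5\right) 6\right) = -10 - -210 = -10 + 210 = 200$)
$h^{2} = 200^{2} = 40000$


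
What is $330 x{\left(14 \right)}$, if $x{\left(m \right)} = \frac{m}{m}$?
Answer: $330$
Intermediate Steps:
$x{\left(m \right)} = 1$
$330 x{\left(14 \right)} = 330 \cdot 1 = 330$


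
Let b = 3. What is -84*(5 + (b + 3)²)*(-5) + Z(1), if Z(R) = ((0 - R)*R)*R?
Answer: 17219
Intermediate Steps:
Z(R) = -R³ (Z(R) = ((-R)*R)*R = (-R²)*R = -R³)
-84*(5 + (b + 3)²)*(-5) + Z(1) = -84*(5 + (3 + 3)²)*(-5) - 1*1³ = -84*(5 + 6²)*(-5) - 1*1 = -84*(5 + 36)*(-5) - 1 = -3444*(-5) - 1 = -84*(-205) - 1 = 17220 - 1 = 17219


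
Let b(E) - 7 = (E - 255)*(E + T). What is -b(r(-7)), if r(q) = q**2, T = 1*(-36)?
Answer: 2671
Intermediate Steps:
T = -36
b(E) = 7 + (-255 + E)*(-36 + E) (b(E) = 7 + (E - 255)*(E - 36) = 7 + (-255 + E)*(-36 + E))
-b(r(-7)) = -(9187 + ((-7)**2)**2 - 291*(-7)**2) = -(9187 + 49**2 - 291*49) = -(9187 + 2401 - 14259) = -1*(-2671) = 2671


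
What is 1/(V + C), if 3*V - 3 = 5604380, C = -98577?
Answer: 3/5308652 ≈ 5.6512e-7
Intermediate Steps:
V = 5604383/3 (V = 1 + (⅓)*5604380 = 1 + 5604380/3 = 5604383/3 ≈ 1.8681e+6)
1/(V + C) = 1/(5604383/3 - 98577) = 1/(5308652/3) = 3/5308652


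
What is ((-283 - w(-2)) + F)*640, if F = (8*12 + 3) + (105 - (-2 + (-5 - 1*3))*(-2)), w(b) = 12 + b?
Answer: -69760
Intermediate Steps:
F = 184 (F = (96 + 3) + (105 - (-2 + (-5 - 3))*(-2)) = 99 + (105 - (-2 - 8)*(-2)) = 99 + (105 - (-10)*(-2)) = 99 + (105 - 1*20) = 99 + (105 - 20) = 99 + 85 = 184)
((-283 - w(-2)) + F)*640 = ((-283 - (12 - 2)) + 184)*640 = ((-283 - 1*10) + 184)*640 = ((-283 - 10) + 184)*640 = (-293 + 184)*640 = -109*640 = -69760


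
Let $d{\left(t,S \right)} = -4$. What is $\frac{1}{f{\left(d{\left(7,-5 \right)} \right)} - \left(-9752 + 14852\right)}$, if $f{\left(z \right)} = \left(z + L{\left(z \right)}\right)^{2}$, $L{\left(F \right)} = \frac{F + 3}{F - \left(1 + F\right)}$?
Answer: $- \frac{1}{5091} \approx -0.00019643$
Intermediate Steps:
$L{\left(F \right)} = -3 - F$ ($L{\left(F \right)} = \frac{3 + F}{-1} = \left(3 + F\right) \left(-1\right) = -3 - F$)
$f{\left(z \right)} = 9$ ($f{\left(z \right)} = \left(z - \left(3 + z\right)\right)^{2} = \left(-3\right)^{2} = 9$)
$\frac{1}{f{\left(d{\left(7,-5 \right)} \right)} - \left(-9752 + 14852\right)} = \frac{1}{9 - \left(-9752 + 14852\right)} = \frac{1}{9 - 5100} = \frac{1}{-5091} = - \frac{1}{5091}$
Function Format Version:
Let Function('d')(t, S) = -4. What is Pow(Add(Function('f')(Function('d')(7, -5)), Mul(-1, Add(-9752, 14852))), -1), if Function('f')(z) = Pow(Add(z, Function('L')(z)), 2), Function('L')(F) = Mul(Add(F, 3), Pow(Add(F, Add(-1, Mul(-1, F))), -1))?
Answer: Rational(-1, 5091) ≈ -0.00019643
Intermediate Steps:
Function('L')(F) = Add(-3, Mul(-1, F)) (Function('L')(F) = Mul(Add(3, F), Pow(-1, -1)) = Mul(Add(3, F), -1) = Add(-3, Mul(-1, F)))
Function('f')(z) = 9 (Function('f')(z) = Pow(Add(z, Add(-3, Mul(-1, z))), 2) = Pow(-3, 2) = 9)
Pow(Add(Function('f')(Function('d')(7, -5)), Mul(-1, Add(-9752, 14852))), -1) = Pow(Add(9, Mul(-1, Add(-9752, 14852))), -1) = Pow(Add(9, Mul(-1, 5100)), -1) = Pow(Add(9, -5100), -1) = Pow(-5091, -1) = Rational(-1, 5091)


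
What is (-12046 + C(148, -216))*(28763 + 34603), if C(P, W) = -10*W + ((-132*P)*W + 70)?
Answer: 266768325360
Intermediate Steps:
C(P, W) = 70 - 10*W - 132*P*W (C(P, W) = -10*W + (-132*P*W + 70) = -10*W + (70 - 132*P*W) = 70 - 10*W - 132*P*W)
(-12046 + C(148, -216))*(28763 + 34603) = (-12046 + (70 - 10*(-216) - 132*148*(-216)))*(28763 + 34603) = (-12046 + (70 + 2160 + 4219776))*63366 = (-12046 + 4222006)*63366 = 4209960*63366 = 266768325360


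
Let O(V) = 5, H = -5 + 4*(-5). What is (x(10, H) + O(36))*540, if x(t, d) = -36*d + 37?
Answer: 508680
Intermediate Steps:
H = -25 (H = -5 - 20 = -25)
x(t, d) = 37 - 36*d
(x(10, H) + O(36))*540 = ((37 - 36*(-25)) + 5)*540 = ((37 + 900) + 5)*540 = (937 + 5)*540 = 942*540 = 508680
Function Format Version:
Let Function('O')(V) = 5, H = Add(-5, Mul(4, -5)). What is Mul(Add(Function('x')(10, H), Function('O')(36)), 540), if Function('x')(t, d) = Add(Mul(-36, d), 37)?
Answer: 508680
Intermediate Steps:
H = -25 (H = Add(-5, -20) = -25)
Function('x')(t, d) = Add(37, Mul(-36, d))
Mul(Add(Function('x')(10, H), Function('O')(36)), 540) = Mul(Add(Add(37, Mul(-36, -25)), 5), 540) = Mul(Add(Add(37, 900), 5), 540) = Mul(Add(937, 5), 540) = Mul(942, 540) = 508680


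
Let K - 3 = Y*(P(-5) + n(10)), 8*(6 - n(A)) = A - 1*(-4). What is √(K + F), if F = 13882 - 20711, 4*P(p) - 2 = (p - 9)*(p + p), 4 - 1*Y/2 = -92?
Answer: √806 ≈ 28.390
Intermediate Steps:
n(A) = 11/2 - A/8 (n(A) = 6 - (A - 1*(-4))/8 = 6 - (A + 4)/8 = 6 - (4 + A)/8 = 6 + (-½ - A/8) = 11/2 - A/8)
Y = 192 (Y = 8 - 2*(-92) = 8 + 184 = 192)
P(p) = ½ + p*(-9 + p)/2 (P(p) = ½ + ((p - 9)*(p + p))/4 = ½ + ((-9 + p)*(2*p))/4 = ½ + (2*p*(-9 + p))/4 = ½ + p*(-9 + p)/2)
K = 7635 (K = 3 + 192*((½ + (½)*(-5)² - 9/2*(-5)) + (11/2 - ⅛*10)) = 3 + 192*((½ + (½)*25 + 45/2) + (11/2 - 5/4)) = 3 + 192*((½ + 25/2 + 45/2) + 17/4) = 3 + 192*(71/2 + 17/4) = 3 + 192*(159/4) = 3 + 7632 = 7635)
F = -6829
√(K + F) = √(7635 - 6829) = √806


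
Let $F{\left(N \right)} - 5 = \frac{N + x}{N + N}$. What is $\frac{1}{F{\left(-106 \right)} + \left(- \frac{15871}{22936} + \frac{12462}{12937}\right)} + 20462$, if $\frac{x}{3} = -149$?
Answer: $\frac{2535673801545074}{123920343819} \approx 20462.0$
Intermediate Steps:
$x = -447$ ($x = 3 \left(-149\right) = -447$)
$F{\left(N \right)} = 5 + \frac{-447 + N}{2 N}$ ($F{\left(N \right)} = 5 + \frac{N - 447}{N + N} = 5 + \frac{-447 + N}{2 N}$)
$\frac{1}{F{\left(-106 \right)} + \left(- \frac{15871}{22936} + \frac{12462}{12937}\right)} + 20462 = \frac{1}{\frac{-447 + 11 \left(-106\right)}{2 \left(-106\right)} + \left(- \frac{15871}{22936} + \frac{12462}{12937}\right)} + 20462 = \frac{1}{\frac{1}{2} \left(- \frac{1}{106}\right) \left(-447 - 1166\right) + \left(\left(-15871\right) \frac{1}{22936} + 12462 \cdot \frac{1}{12937}\right)} + 20462 = \frac{1}{\frac{1}{2} \left(- \frac{1}{106}\right) \left(-1613\right) + \left(- \frac{15871}{22936} + \frac{12462}{12937}\right)} + 20462 = \frac{1}{\frac{1613}{212} + \frac{80505305}{296723032}} + 20462 = \frac{1}{\frac{123920343819}{15726320696}} + 20462 = \frac{15726320696}{123920343819} + 20462 = \frac{2535673801545074}{123920343819}$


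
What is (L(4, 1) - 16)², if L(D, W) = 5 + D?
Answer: 49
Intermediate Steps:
(L(4, 1) - 16)² = ((5 + 4) - 16)² = (9 - 16)² = (-7)² = 49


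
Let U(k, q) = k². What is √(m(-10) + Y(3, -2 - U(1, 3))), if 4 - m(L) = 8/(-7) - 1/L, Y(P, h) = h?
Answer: √10010/70 ≈ 1.4293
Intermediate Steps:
m(L) = 36/7 + 1/L (m(L) = 4 - (8/(-7) - 1/L) = 4 - (8*(-⅐) - 1/L) = 4 - (-8/7 - 1/L) = 4 + (8/7 + 1/L) = 36/7 + 1/L)
√(m(-10) + Y(3, -2 - U(1, 3))) = √((36/7 + 1/(-10)) + (-2 - 1*1²)) = √((36/7 - ⅒) + (-2 - 1*1)) = √(353/70 + (-2 - 1)) = √(353/70 - 3) = √(143/70) = √10010/70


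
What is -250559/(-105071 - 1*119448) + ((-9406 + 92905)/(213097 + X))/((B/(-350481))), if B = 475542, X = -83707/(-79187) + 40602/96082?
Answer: 7955246847450303928170923/9617135829996114254543106 ≈ 0.82720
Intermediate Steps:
X = 5628943274/3804222667 (X = -83707*(-1/79187) + 40602*(1/96082) = 83707/79187 + 20301/48041 = 5628943274/3804222667 ≈ 1.4797)
-250559/(-105071 - 1*119448) + ((-9406 + 92905)/(213097 + X))/((B/(-350481))) = -250559/(-105071 - 1*119448) + ((-9406 + 92905)/(213097 + 5628943274/3804222667))/((475542/(-350481))) = -250559/(-105071 - 119448) + (83499/(810674066612973/3804222667))/((475542*(-1/350481))) = -250559/(-224519) + (83499*(3804222667/810674066612973))/(-158514/116827) = -250559*(-1/224519) + (105882929490611/270224688870991)*(-116827/158514) = 250559/224519 - 12369985003599611297/42834396331696267374 = 7955246847450303928170923/9617135829996114254543106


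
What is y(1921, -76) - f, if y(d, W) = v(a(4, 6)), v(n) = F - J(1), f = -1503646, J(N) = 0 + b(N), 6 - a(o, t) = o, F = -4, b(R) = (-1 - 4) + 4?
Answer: 1503643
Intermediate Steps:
b(R) = -1 (b(R) = -5 + 4 = -1)
a(o, t) = 6 - o
J(N) = -1 (J(N) = 0 - 1 = -1)
v(n) = -3 (v(n) = -4 - 1*(-1) = -4 + 1 = -3)
y(d, W) = -3
y(1921, -76) - f = -3 - 1*(-1503646) = -3 + 1503646 = 1503643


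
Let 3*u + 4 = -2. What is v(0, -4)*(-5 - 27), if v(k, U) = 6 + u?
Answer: -128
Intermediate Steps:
u = -2 (u = -4/3 + (1/3)*(-2) = -4/3 - 2/3 = -2)
v(k, U) = 4 (v(k, U) = 6 - 2 = 4)
v(0, -4)*(-5 - 27) = 4*(-5 - 27) = 4*(-32) = -128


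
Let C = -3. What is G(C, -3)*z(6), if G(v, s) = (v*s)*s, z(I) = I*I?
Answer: -972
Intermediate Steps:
z(I) = I²
G(v, s) = v*s² (G(v, s) = (s*v)*s = v*s²)
G(C, -3)*z(6) = -3*(-3)²*6² = -3*9*36 = -27*36 = -972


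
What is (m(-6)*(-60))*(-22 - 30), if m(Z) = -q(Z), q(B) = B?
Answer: 18720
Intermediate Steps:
m(Z) = -Z
(m(-6)*(-60))*(-22 - 30) = (-1*(-6)*(-60))*(-22 - 30) = (6*(-60))*(-52) = -360*(-52) = 18720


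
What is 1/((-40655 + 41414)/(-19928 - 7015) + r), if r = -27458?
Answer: -8981/246600551 ≈ -3.6419e-5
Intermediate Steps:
1/((-40655 + 41414)/(-19928 - 7015) + r) = 1/((-40655 + 41414)/(-19928 - 7015) - 27458) = 1/(759/(-26943) - 27458) = 1/(759*(-1/26943) - 27458) = 1/(-253/8981 - 27458) = 1/(-246600551/8981) = -8981/246600551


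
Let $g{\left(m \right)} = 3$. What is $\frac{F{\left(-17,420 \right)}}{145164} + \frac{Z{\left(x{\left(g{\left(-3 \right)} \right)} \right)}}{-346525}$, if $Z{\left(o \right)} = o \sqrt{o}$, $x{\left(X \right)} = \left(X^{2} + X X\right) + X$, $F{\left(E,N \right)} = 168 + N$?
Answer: $\frac{49}{12097} - \frac{21 \sqrt{21}}{346525} \approx 0.0037729$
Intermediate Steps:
$x{\left(X \right)} = X + 2 X^{2}$ ($x{\left(X \right)} = \left(X^{2} + X^{2}\right) + X = 2 X^{2} + X = X + 2 X^{2}$)
$Z{\left(o \right)} = o^{\frac{3}{2}}$
$\frac{F{\left(-17,420 \right)}}{145164} + \frac{Z{\left(x{\left(g{\left(-3 \right)} \right)} \right)}}{-346525} = \frac{168 + 420}{145164} + \frac{\left(3 \left(1 + 2 \cdot 3\right)\right)^{\frac{3}{2}}}{-346525} = 588 \cdot \frac{1}{145164} + \left(3 \left(1 + 6\right)\right)^{\frac{3}{2}} \left(- \frac{1}{346525}\right) = \frac{49}{12097} + \left(3 \cdot 7\right)^{\frac{3}{2}} \left(- \frac{1}{346525}\right) = \frac{49}{12097} + 21^{\frac{3}{2}} \left(- \frac{1}{346525}\right) = \frac{49}{12097} + 21 \sqrt{21} \left(- \frac{1}{346525}\right) = \frac{49}{12097} - \frac{21 \sqrt{21}}{346525}$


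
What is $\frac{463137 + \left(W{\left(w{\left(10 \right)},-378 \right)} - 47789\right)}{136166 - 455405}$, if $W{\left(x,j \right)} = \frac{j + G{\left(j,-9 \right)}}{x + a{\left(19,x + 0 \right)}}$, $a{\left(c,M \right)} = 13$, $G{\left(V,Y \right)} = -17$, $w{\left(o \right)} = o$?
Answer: $- \frac{1061401}{815833} \approx -1.301$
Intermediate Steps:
$W{\left(x,j \right)} = \frac{-17 + j}{13 + x}$ ($W{\left(x,j \right)} = \frac{j - 17}{x + 13} = \frac{-17 + j}{13 + x}$)
$\frac{463137 + \left(W{\left(w{\left(10 \right)},-378 \right)} - 47789\right)}{136166 - 455405} = \frac{463137 - \left(47789 - \frac{-17 - 378}{13 + 10}\right)}{136166 - 455405} = \frac{463137 - \left(47789 - \frac{1}{23} \left(-395\right)\right)}{-319239} = \left(463137 + \left(\frac{1}{23} \left(-395\right) - 47789\right)\right) \left(- \frac{1}{319239}\right) = \left(463137 - \frac{1099542}{23}\right) \left(- \frac{1}{319239}\right) = \frac{9552609}{23} \left(- \frac{1}{319239}\right) = - \frac{1061401}{815833}$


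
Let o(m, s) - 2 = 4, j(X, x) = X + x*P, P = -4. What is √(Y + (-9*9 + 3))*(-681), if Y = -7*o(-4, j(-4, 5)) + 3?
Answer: -2043*I*√13 ≈ -7366.1*I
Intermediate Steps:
j(X, x) = X - 4*x (j(X, x) = X + x*(-4) = X - 4*x)
o(m, s) = 6 (o(m, s) = 2 + 4 = 6)
Y = -39 (Y = -7*6 + 3 = -42 + 3 = -39)
√(Y + (-9*9 + 3))*(-681) = √(-39 + (-9*9 + 3))*(-681) = √(-39 + (-81 + 3))*(-681) = √(-39 - 78)*(-681) = √(-117)*(-681) = (3*I*√13)*(-681) = -2043*I*√13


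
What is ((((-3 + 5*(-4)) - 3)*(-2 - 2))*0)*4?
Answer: 0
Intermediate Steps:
((((-3 + 5*(-4)) - 3)*(-2 - 2))*0)*4 = ((((-3 - 20) - 3)*(-4))*0)*4 = (((-23 - 3)*(-4))*0)*4 = (-26*(-4)*0)*4 = (104*0)*4 = 0*4 = 0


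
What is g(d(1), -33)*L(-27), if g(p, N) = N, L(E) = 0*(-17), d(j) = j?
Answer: 0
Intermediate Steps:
L(E) = 0
g(d(1), -33)*L(-27) = -33*0 = 0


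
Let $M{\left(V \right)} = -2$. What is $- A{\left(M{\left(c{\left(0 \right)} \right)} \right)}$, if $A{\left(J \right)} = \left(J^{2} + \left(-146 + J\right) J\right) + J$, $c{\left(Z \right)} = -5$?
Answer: $-298$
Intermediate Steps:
$A{\left(J \right)} = J + J^{2} + J \left(-146 + J\right)$ ($A{\left(J \right)} = \left(J^{2} + J \left(-146 + J\right)\right) + J = J + J^{2} + J \left(-146 + J\right)$)
$- A{\left(M{\left(c{\left(0 \right)} \right)} \right)} = - \left(-2\right) \left(-145 + 2 \left(-2\right)\right) = - \left(-2\right) \left(-145 - 4\right) = - \left(-2\right) \left(-149\right) = \left(-1\right) 298 = -298$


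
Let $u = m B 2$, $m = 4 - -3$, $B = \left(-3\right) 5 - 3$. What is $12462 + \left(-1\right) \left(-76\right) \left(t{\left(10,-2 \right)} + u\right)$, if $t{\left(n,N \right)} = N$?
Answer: $-6842$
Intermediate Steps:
$B = -18$ ($B = -15 - 3 = -18$)
$m = 7$ ($m = 4 + 3 = 7$)
$u = -252$ ($u = 7 \left(-18\right) 2 = \left(-126\right) 2 = -252$)
$12462 + \left(-1\right) \left(-76\right) \left(t{\left(10,-2 \right)} + u\right) = 12462 + \left(-1\right) \left(-76\right) \left(-2 - 252\right) = 12462 + 76 \left(-254\right) = 12462 - 19304 = -6842$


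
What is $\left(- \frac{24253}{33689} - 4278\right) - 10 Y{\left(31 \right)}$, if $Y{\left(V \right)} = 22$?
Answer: $- \frac{151557375}{33689} \approx -4498.7$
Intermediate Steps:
$\left(- \frac{24253}{33689} - 4278\right) - 10 Y{\left(31 \right)} = \left(- \frac{24253}{33689} - 4278\right) - 220 = - \frac{144145795}{33689} - 220 = - \frac{151557375}{33689}$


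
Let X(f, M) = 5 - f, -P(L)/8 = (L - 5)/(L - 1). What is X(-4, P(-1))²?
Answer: 81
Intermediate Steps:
P(L) = -8*(-5 + L)/(-1 + L) (P(L) = -8*(L - 5)/(L - 1) = -8*(-5 + L)/(-1 + L))
X(-4, P(-1))² = (5 - 1*(-4))² = (5 + 4)² = 9² = 81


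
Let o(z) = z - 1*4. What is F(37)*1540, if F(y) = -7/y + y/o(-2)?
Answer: -1086470/111 ≈ -9788.0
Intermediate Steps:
o(z) = -4 + z (o(z) = z - 4 = -4 + z)
F(y) = -7/y - y/6 (F(y) = -7/y + y/(-4 - 2) = -7/y + y/(-6) = -7/y + y*(-⅙) = -7/y - y/6)
F(37)*1540 = (-7/37 - ⅙*37)*1540 = (-7*1/37 - 37/6)*1540 = (-7/37 - 37/6)*1540 = -1411/222*1540 = -1086470/111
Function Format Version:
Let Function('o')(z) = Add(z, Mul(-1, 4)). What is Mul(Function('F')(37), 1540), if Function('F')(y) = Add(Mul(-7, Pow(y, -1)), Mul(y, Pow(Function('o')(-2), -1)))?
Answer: Rational(-1086470, 111) ≈ -9788.0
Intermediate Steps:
Function('o')(z) = Add(-4, z) (Function('o')(z) = Add(z, -4) = Add(-4, z))
Function('F')(y) = Add(Mul(-7, Pow(y, -1)), Mul(Rational(-1, 6), y)) (Function('F')(y) = Add(Mul(-7, Pow(y, -1)), Mul(y, Pow(Add(-4, -2), -1))) = Add(Mul(-7, Pow(y, -1)), Mul(y, Pow(-6, -1))) = Add(Mul(-7, Pow(y, -1)), Mul(y, Rational(-1, 6))) = Add(Mul(-7, Pow(y, -1)), Mul(Rational(-1, 6), y)))
Mul(Function('F')(37), 1540) = Mul(Add(Mul(-7, Pow(37, -1)), Mul(Rational(-1, 6), 37)), 1540) = Mul(Add(Mul(-7, Rational(1, 37)), Rational(-37, 6)), 1540) = Mul(Add(Rational(-7, 37), Rational(-37, 6)), 1540) = Mul(Rational(-1411, 222), 1540) = Rational(-1086470, 111)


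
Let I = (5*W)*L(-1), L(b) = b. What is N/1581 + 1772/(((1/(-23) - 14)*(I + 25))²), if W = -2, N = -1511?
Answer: -11272256491/11885681325 ≈ -0.94839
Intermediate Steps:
I = 10 (I = (5*(-2))*(-1) = -10*(-1) = 10)
N/1581 + 1772/(((1/(-23) - 14)*(I + 25))²) = -1511/1581 + 1772/(((1/(-23) - 14)*(10 + 25))²) = -1511*1/1581 + 1772/(((-1/23 - 14)*35)²) = -1511/1581 + 1772/((-323/23*35)²) = -1511/1581 + 1772/((-11305/23)²) = -1511/1581 + 1772/(127803025/529) = -1511/1581 + 1772*(529/127803025) = -1511/1581 + 937388/127803025 = -11272256491/11885681325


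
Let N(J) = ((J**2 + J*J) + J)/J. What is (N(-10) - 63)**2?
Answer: 6724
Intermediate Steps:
N(J) = (J + 2*J**2)/J (N(J) = ((J**2 + J**2) + J)/J = (2*J**2 + J)/J = (J + 2*J**2)/J)
(N(-10) - 63)**2 = ((1 + 2*(-10)) - 63)**2 = ((1 - 20) - 63)**2 = (-19 - 63)**2 = (-82)**2 = 6724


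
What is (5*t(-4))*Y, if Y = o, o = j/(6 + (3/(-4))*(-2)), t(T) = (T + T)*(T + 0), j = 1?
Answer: 64/3 ≈ 21.333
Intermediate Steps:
t(T) = 2*T**2 (t(T) = (2*T)*T = 2*T**2)
o = 2/15 (o = 1/(6 + (3/(-4))*(-2)) = 1/(6 + (3*(-1/4))*(-2)) = 1/(6 - 3/4*(-2)) = 1/(6 + 3/2) = 1/(15/2) = 1*(2/15) = 2/15 ≈ 0.13333)
Y = 2/15 ≈ 0.13333
(5*t(-4))*Y = (5*(2*(-4)**2))*(2/15) = (5*(2*16))*(2/15) = (5*32)*(2/15) = 160*(2/15) = 64/3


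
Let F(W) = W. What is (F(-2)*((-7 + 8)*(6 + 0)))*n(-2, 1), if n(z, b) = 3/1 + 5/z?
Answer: -6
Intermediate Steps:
n(z, b) = 3 + 5/z (n(z, b) = 3*1 + 5/z = 3 + 5/z)
(F(-2)*((-7 + 8)*(6 + 0)))*n(-2, 1) = (-2*(-7 + 8)*(6 + 0))*(3 + 5/(-2)) = (-2*6)*(3 + 5*(-½)) = (-2*6)*(3 - 5/2) = -12*½ = -6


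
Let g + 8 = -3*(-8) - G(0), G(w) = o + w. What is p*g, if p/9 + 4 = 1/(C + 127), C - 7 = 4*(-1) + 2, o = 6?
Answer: -7905/22 ≈ -359.32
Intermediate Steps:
C = 5 (C = 7 + (4*(-1) + 2) = 7 + (-4 + 2) = 7 - 2 = 5)
G(w) = 6 + w
g = 10 (g = -8 + (-3*(-8) - (6 + 0)) = -8 + (24 - 1*6) = -8 + (24 - 6) = -8 + 18 = 10)
p = -1581/44 (p = -36 + 9/(5 + 127) = -36 + 9/132 = -36 + 9*(1/132) = -36 + 3/44 = -1581/44 ≈ -35.932)
p*g = -1581/44*10 = -7905/22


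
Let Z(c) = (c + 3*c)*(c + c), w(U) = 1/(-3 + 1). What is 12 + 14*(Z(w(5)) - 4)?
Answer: -16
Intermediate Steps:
w(U) = -1/2 (w(U) = 1/(-2) = -1/2)
Z(c) = 8*c**2 (Z(c) = (4*c)*(2*c) = 8*c**2)
12 + 14*(Z(w(5)) - 4) = 12 + 14*(8*(-1/2)**2 - 4) = 12 + 14*(8*(1/4) - 4) = 12 + 14*(2 - 4) = 12 + 14*(-2) = 12 - 28 = -16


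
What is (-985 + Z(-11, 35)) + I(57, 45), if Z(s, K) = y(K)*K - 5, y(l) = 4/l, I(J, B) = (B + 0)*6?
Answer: -716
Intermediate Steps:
I(J, B) = 6*B (I(J, B) = B*6 = 6*B)
Z(s, K) = -1 (Z(s, K) = (4/K)*K - 5 = 4 - 5 = -1)
(-985 + Z(-11, 35)) + I(57, 45) = (-985 - 1) + 6*45 = -986 + 270 = -716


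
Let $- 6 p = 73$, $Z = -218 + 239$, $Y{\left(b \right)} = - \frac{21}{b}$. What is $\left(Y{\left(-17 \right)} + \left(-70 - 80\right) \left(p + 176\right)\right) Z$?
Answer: $- \frac{8772834}{17} \approx -5.1605 \cdot 10^{5}$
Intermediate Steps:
$Z = 21$
$p = - \frac{73}{6}$ ($p = \left(- \frac{1}{6}\right) 73 = - \frac{73}{6} \approx -12.167$)
$\left(Y{\left(-17 \right)} + \left(-70 - 80\right) \left(p + 176\right)\right) Z = \left(- \frac{21}{-17} + \left(-70 - 80\right) \left(- \frac{73}{6} + 176\right)\right) 21 = \left(\left(-21\right) \left(- \frac{1}{17}\right) - 24575\right) 21 = \left(\frac{21}{17} - 24575\right) 21 = \left(- \frac{417754}{17}\right) 21 = - \frac{8772834}{17}$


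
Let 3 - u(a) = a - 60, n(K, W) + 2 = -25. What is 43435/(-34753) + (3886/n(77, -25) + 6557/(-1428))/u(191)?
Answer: -5118253363/57170631168 ≈ -0.089526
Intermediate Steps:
n(K, W) = -27 (n(K, W) = -2 - 25 = -27)
u(a) = 63 - a (u(a) = 3 - (a - 60) = 3 - (-60 + a) = 3 + (60 - a) = 63 - a)
43435/(-34753) + (3886/n(77, -25) + 6557/(-1428))/u(191) = 43435/(-34753) + (3886/(-27) + 6557/(-1428))/(63 - 1*191) = 43435*(-1/34753) + (3886*(-1/27) + 6557*(-1/1428))/(63 - 191) = -43435/34753 + (-3886/27 - 6557/1428)/(-128) = -43435/34753 - 1908749/12852*(-1/128) = -43435/34753 + 1908749/1645056 = -5118253363/57170631168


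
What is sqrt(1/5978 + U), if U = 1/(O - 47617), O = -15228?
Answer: sqrt(436004407030)/53669630 ≈ 0.012303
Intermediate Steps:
U = -1/62845 (U = 1/(-15228 - 47617) = 1/(-62845) = -1/62845 ≈ -1.5912e-5)
sqrt(1/5978 + U) = sqrt(1/5978 - 1/62845) = sqrt(56867/375687410) = sqrt(436004407030)/53669630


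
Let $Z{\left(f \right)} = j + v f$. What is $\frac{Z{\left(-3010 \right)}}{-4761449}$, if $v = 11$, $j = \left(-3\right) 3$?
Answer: $\frac{33119}{4761449} \approx 0.0069557$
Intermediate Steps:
$j = -9$
$Z{\left(f \right)} = -9 + 11 f$
$\frac{Z{\left(-3010 \right)}}{-4761449} = \frac{-9 + 11 \left(-3010\right)}{-4761449} = \left(-9 - 33110\right) \left(- \frac{1}{4761449}\right) = \left(-33119\right) \left(- \frac{1}{4761449}\right) = \frac{33119}{4761449}$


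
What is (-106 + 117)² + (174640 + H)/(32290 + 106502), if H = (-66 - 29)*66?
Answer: 8481101/69396 ≈ 122.21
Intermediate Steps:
H = -6270 (H = -95*66 = -6270)
(-106 + 117)² + (174640 + H)/(32290 + 106502) = (-106 + 117)² + (174640 - 6270)/(32290 + 106502) = 11² + 168370/138792 = 121 + 168370*(1/138792) = 121 + 84185/69396 = 8481101/69396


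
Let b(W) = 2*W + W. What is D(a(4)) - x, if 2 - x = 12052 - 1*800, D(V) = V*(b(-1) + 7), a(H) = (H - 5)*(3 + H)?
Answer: 11222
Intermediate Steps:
b(W) = 3*W
a(H) = (-5 + H)*(3 + H)
D(V) = 4*V (D(V) = V*(3*(-1) + 7) = V*(-3 + 7) = V*4 = 4*V)
x = -11250 (x = 2 - (12052 - 1*800) = 2 - (12052 - 800) = 2 - 1*11252 = 2 - 11252 = -11250)
D(a(4)) - x = 4*(-15 + 4² - 2*4) - 1*(-11250) = 4*(-15 + 16 - 8) + 11250 = 4*(-7) + 11250 = -28 + 11250 = 11222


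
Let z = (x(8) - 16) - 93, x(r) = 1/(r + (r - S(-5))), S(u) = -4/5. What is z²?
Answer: 83740801/7056 ≈ 11868.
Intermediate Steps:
S(u) = -⅘ (S(u) = -4*⅕ = -⅘)
x(r) = 1/(⅘ + 2*r) (x(r) = 1/(r + (r - 1*(-⅘))) = 1/(r + (r + ⅘)) = 1/(r + (⅘ + r)) = 1/(⅘ + 2*r))
z = -9151/84 (z = (5/(2*(2 + 5*8)) - 16) - 93 = (5/(2*(2 + 40)) - 16) - 93 = ((5/2)/42 - 16) - 93 = ((5/2)*(1/42) - 16) - 93 = (5/84 - 16) - 93 = -1339/84 - 93 = -9151/84 ≈ -108.94)
z² = (-9151/84)² = 83740801/7056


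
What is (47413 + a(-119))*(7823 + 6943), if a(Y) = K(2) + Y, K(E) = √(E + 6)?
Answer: 698343204 + 29532*√2 ≈ 6.9839e+8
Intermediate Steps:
K(E) = √(6 + E)
a(Y) = Y + 2*√2 (a(Y) = √(6 + 2) + Y = √8 + Y = 2*√2 + Y = Y + 2*√2)
(47413 + a(-119))*(7823 + 6943) = (47413 + (-119 + 2*√2))*(7823 + 6943) = (47294 + 2*√2)*14766 = 698343204 + 29532*√2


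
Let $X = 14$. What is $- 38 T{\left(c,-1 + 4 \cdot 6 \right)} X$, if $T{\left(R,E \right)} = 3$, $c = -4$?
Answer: $-1596$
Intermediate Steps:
$- 38 T{\left(c,-1 + 4 \cdot 6 \right)} X = \left(-38\right) 3 \cdot 14 = \left(-114\right) 14 = -1596$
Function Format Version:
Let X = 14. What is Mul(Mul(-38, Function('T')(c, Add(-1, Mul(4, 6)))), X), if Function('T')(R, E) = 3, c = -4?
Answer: -1596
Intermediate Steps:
Mul(Mul(-38, Function('T')(c, Add(-1, Mul(4, 6)))), X) = Mul(Mul(-38, 3), 14) = Mul(-114, 14) = -1596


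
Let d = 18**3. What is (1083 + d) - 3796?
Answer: 3119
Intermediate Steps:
d = 5832
(1083 + d) - 3796 = (1083 + 5832) - 3796 = 6915 - 3796 = 3119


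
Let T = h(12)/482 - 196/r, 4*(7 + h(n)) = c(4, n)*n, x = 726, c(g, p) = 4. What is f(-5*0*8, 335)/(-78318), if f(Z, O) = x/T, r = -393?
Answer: -63142/3467747 ≈ -0.018208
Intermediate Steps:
h(n) = -7 + n (h(n) = -7 + (4*n)/4 = -7 + n)
T = 96437/189426 (T = (-7 + 12)/482 - 196/(-393) = 5*(1/482) - 196*(-1/393) = 5/482 + 196/393 = 96437/189426 ≈ 0.50910)
f(Z, O) = 1136556/797 (f(Z, O) = 726/(96437/189426) = 726*(189426/96437) = 1136556/797)
f(-5*0*8, 335)/(-78318) = (1136556/797)/(-78318) = (1136556/797)*(-1/78318) = -63142/3467747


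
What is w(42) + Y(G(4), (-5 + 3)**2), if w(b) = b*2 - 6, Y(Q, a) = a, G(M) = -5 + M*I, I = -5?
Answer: 82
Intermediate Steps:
G(M) = -5 - 5*M (G(M) = -5 + M*(-5) = -5 - 5*M)
w(b) = -6 + 2*b (w(b) = 2*b - 6 = -6 + 2*b)
w(42) + Y(G(4), (-5 + 3)**2) = (-6 + 2*42) + (-5 + 3)**2 = (-6 + 84) + (-2)**2 = 78 + 4 = 82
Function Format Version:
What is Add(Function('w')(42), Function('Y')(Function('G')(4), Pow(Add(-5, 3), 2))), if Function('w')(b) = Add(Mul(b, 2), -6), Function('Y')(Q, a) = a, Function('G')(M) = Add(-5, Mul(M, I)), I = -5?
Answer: 82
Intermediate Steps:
Function('G')(M) = Add(-5, Mul(-5, M)) (Function('G')(M) = Add(-5, Mul(M, -5)) = Add(-5, Mul(-5, M)))
Function('w')(b) = Add(-6, Mul(2, b)) (Function('w')(b) = Add(Mul(2, b), -6) = Add(-6, Mul(2, b)))
Add(Function('w')(42), Function('Y')(Function('G')(4), Pow(Add(-5, 3), 2))) = Add(Add(-6, Mul(2, 42)), Pow(Add(-5, 3), 2)) = Add(Add(-6, 84), Pow(-2, 2)) = Add(78, 4) = 82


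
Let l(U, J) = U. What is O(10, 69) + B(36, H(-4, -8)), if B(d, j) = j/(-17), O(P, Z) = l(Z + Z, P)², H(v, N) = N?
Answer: 323756/17 ≈ 19044.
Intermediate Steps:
O(P, Z) = 4*Z² (O(P, Z) = (Z + Z)² = (2*Z)² = 4*Z²)
B(d, j) = -j/17 (B(d, j) = j*(-1/17) = -j/17)
O(10, 69) + B(36, H(-4, -8)) = 4*69² - 1/17*(-8) = 4*4761 + 8/17 = 19044 + 8/17 = 323756/17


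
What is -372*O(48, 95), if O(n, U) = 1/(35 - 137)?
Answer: 62/17 ≈ 3.6471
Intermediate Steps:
O(n, U) = -1/102 (O(n, U) = 1/(-102) = -1/102)
-372*O(48, 95) = -372*(-1/102) = 62/17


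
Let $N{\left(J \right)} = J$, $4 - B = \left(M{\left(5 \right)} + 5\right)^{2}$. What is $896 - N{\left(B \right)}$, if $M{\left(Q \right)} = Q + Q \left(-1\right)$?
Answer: $917$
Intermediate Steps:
$M{\left(Q \right)} = 0$ ($M{\left(Q \right)} = Q - Q = 0$)
$B = -21$ ($B = 4 - \left(0 + 5\right)^{2} = 4 - 5^{2} = 4 - 25 = -21$)
$896 - N{\left(B \right)} = 896 - -21 = 896 + 21 = 917$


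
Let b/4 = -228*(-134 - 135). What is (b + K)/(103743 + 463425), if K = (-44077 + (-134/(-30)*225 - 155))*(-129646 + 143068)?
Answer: -13808273/13504 ≈ -1022.5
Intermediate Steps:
b = 245328 (b = 4*(-228*(-134 - 135)) = 4*(-228*(-269)) = 4*61332 = 245328)
K = -580192794 (K = (-44077 + (-134*(-1/30)*225 - 155))*13422 = (-44077 + ((67/15)*225 - 155))*13422 = (-44077 + (1005 - 155))*13422 = (-44077 + 850)*13422 = -43227*13422 = -580192794)
(b + K)/(103743 + 463425) = (245328 - 580192794)/(103743 + 463425) = -579947466/567168 = -579947466*1/567168 = -13808273/13504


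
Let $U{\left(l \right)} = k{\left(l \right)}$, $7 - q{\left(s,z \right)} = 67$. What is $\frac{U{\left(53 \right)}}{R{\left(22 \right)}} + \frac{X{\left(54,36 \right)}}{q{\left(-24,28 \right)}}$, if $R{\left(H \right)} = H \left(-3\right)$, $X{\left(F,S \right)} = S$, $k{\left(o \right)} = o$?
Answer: $- \frac{463}{330} \approx -1.403$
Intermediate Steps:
$q{\left(s,z \right)} = -60$ ($q{\left(s,z \right)} = 7 - 67 = -60$)
$U{\left(l \right)} = l$
$R{\left(H \right)} = - 3 H$
$\frac{U{\left(53 \right)}}{R{\left(22 \right)}} + \frac{X{\left(54,36 \right)}}{q{\left(-24,28 \right)}} = \frac{53}{\left(-3\right) 22} + \frac{36}{-60} = \frac{53}{-66} + 36 \left(- \frac{1}{60}\right) = 53 \left(- \frac{1}{66}\right) - \frac{3}{5} = - \frac{53}{66} - \frac{3}{5} = - \frac{463}{330}$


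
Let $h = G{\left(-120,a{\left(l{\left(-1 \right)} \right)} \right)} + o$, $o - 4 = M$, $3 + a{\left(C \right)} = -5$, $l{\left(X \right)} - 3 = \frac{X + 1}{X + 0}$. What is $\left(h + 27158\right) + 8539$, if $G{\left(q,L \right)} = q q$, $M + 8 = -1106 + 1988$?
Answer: $50975$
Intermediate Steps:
$l{\left(X \right)} = 3 + \frac{1 + X}{X}$ ($l{\left(X \right)} = 3 + \frac{X + 1}{X + 0} = 3 + \frac{1 + X}{X}$)
$a{\left(C \right)} = -8$ ($a{\left(C \right)} = -3 - 5 = -8$)
$M = 874$ ($M = -8 + \left(-1106 + 1988\right) = -8 + 882 = 874$)
$G{\left(q,L \right)} = q^{2}$
$o = 878$ ($o = 4 + 874 = 878$)
$h = 15278$ ($h = \left(-120\right)^{2} + 878 = 14400 + 878 = 15278$)
$\left(h + 27158\right) + 8539 = \left(15278 + 27158\right) + 8539 = 42436 + 8539 = 50975$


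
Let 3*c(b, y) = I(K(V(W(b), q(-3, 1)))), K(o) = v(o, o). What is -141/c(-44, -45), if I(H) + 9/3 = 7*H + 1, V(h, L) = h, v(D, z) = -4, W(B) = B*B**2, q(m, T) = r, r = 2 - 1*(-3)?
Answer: 141/10 ≈ 14.100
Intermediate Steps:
r = 5 (r = 2 + 3 = 5)
q(m, T) = 5
W(B) = B**3
K(o) = -4
I(H) = -2 + 7*H (I(H) = -3 + (7*H + 1) = -3 + (1 + 7*H) = -2 + 7*H)
c(b, y) = -10 (c(b, y) = (-2 + 7*(-4))/3 = (-2 - 28)/3 = (1/3)*(-30) = -10)
-141/c(-44, -45) = -141/(-10) = -141*(-1/10) = 141/10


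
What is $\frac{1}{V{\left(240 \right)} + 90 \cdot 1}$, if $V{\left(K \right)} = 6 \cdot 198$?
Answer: $\frac{1}{1278} \approx 0.00078247$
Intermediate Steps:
$V{\left(K \right)} = 1188$
$\frac{1}{V{\left(240 \right)} + 90 \cdot 1} = \frac{1}{1188 + 90 \cdot 1} = \frac{1}{1188 + 90} = \frac{1}{1278}$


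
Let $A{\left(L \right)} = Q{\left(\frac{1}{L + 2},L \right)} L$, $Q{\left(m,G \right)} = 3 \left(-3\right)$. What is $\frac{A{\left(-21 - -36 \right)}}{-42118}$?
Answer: $\frac{135}{42118} \approx 0.0032053$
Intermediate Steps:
$Q{\left(m,G \right)} = -9$
$A{\left(L \right)} = - 9 L$
$\frac{A{\left(-21 - -36 \right)}}{-42118} = \frac{\left(-9\right) \left(-21 - -36\right)}{-42118} = - 9 \left(-21 + 36\right) \left(- \frac{1}{42118}\right) = \left(-9\right) 15 \left(- \frac{1}{42118}\right) = \left(-135\right) \left(- \frac{1}{42118}\right) = \frac{135}{42118}$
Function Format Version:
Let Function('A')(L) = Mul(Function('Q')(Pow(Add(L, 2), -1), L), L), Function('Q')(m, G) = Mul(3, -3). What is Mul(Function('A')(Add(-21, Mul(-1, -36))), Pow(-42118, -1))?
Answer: Rational(135, 42118) ≈ 0.0032053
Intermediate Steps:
Function('Q')(m, G) = -9
Function('A')(L) = Mul(-9, L)
Mul(Function('A')(Add(-21, Mul(-1, -36))), Pow(-42118, -1)) = Mul(Mul(-9, Add(-21, Mul(-1, -36))), Pow(-42118, -1)) = Mul(Mul(-9, Add(-21, 36)), Rational(-1, 42118)) = Mul(Mul(-9, 15), Rational(-1, 42118)) = Mul(-135, Rational(-1, 42118)) = Rational(135, 42118)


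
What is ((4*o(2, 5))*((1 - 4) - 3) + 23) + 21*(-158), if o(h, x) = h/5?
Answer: -16523/5 ≈ -3304.6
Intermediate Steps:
o(h, x) = h/5 (o(h, x) = h*(⅕) = h/5)
((4*o(2, 5))*((1 - 4) - 3) + 23) + 21*(-158) = ((4*((⅕)*2))*((1 - 4) - 3) + 23) + 21*(-158) = ((4*(⅖))*(-3 - 3) + 23) - 3318 = ((8/5)*(-6) + 23) - 3318 = (-48/5 + 23) - 3318 = 67/5 - 3318 = -16523/5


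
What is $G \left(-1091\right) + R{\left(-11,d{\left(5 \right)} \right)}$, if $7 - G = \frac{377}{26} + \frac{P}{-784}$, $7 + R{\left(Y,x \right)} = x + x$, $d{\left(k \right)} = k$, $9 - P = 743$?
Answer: $\frac{3609113}{392} \approx 9206.9$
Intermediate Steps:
$P = -734$ ($P = 9 - 743 = -734$)
$R{\left(Y,x \right)} = -7 + 2 x$ ($R{\left(Y,x \right)} = -7 + \left(x + x\right) = -7 + 2 x$)
$G = - \frac{3307}{392}$ ($G = 7 - \left(\frac{377}{26} - \frac{734}{-784}\right) = 7 - \left(377 \cdot \frac{1}{26} - - \frac{367}{392}\right) = 7 - \left(\frac{29}{2} + \frac{367}{392}\right) = 7 - \frac{6051}{392} = - \frac{3307}{392} \approx -8.4362$)
$G \left(-1091\right) + R{\left(-11,d{\left(5 \right)} \right)} = \left(- \frac{3307}{392}\right) \left(-1091\right) + \left(-7 + 2 \cdot 5\right) = \frac{3607937}{392} + \left(-7 + 10\right) = \frac{3607937}{392} + 3 = \frac{3609113}{392}$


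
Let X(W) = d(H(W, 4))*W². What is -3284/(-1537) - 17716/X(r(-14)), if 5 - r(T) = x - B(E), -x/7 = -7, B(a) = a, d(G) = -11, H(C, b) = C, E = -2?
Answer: 25916969/8943803 ≈ 2.8978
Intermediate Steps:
x = 49 (x = -7*(-7) = 49)
r(T) = -46 (r(T) = 5 - (49 - 1*(-2)) = 5 - (49 + 2) = 5 - 1*51 = 5 - 51 = -46)
X(W) = -11*W²
-3284/(-1537) - 17716/X(r(-14)) = -3284/(-1537) - 17716/((-11*(-46)²)) = -3284*(-1/1537) - 17716/((-11*2116)) = 3284/1537 - 17716/(-23276) = 3284/1537 - 17716*(-1/23276) = 3284/1537 + 4429/5819 = 25916969/8943803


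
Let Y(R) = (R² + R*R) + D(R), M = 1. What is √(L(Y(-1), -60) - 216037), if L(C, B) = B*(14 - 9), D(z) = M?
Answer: I*√216337 ≈ 465.12*I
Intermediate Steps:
D(z) = 1
Y(R) = 1 + 2*R² (Y(R) = (R² + R*R) + 1 = (R² + R²) + 1 = 2*R² + 1 = 1 + 2*R²)
L(C, B) = 5*B (L(C, B) = B*5 = 5*B)
√(L(Y(-1), -60) - 216037) = √(5*(-60) - 216037) = √(-300 - 216037) = √(-216337) = I*√216337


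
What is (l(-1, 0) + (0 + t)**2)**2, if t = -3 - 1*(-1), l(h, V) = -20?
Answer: 256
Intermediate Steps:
t = -2 (t = -3 + 1 = -2)
(l(-1, 0) + (0 + t)**2)**2 = (-20 + (0 - 2)**2)**2 = (-20 + (-2)**2)**2 = (-20 + 4)**2 = (-16)**2 = 256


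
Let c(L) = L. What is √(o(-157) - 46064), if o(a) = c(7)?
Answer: I*√46057 ≈ 214.61*I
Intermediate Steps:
o(a) = 7
√(o(-157) - 46064) = √(7 - 46064) = √(-46057) = I*√46057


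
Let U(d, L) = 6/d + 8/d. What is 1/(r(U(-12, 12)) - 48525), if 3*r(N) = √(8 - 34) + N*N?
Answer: -43537716/2112647918269 - 3888*I*√26/27464422937497 ≈ -2.0608e-5 - 7.2184e-10*I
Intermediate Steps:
U(d, L) = 14/d
r(N) = N²/3 + I*√26/3 (r(N) = (√(8 - 34) + N*N)/3 = (√(-26) + N²)/3 = (I*√26 + N²)/3 = (N² + I*√26)/3 = N²/3 + I*√26/3)
1/(r(U(-12, 12)) - 48525) = 1/(((14/(-12))²/3 + I*√26/3) - 48525) = 1/(((14*(-1/12))²/3 + I*√26/3) - 48525) = 1/(((-7/6)²/3 + I*√26/3) - 48525) = 1/(((⅓)*(49/36) + I*√26/3) - 48525) = 1/((49/108 + I*√26/3) - 48525) = 1/(-5240651/108 + I*√26/3)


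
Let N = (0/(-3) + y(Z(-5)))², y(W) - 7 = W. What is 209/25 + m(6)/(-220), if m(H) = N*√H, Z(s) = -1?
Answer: 209/25 - 9*√6/55 ≈ 7.9592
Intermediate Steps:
y(W) = 7 + W
N = 36 (N = (0/(-3) + (7 - 1))² = (0*(-⅓) + 6)² = (0 + 6)² = 6² = 36)
m(H) = 36*√H
209/25 + m(6)/(-220) = 209/25 + (36*√6)/(-220) = 209*(1/25) + (36*√6)*(-1/220) = 209/25 - 9*√6/55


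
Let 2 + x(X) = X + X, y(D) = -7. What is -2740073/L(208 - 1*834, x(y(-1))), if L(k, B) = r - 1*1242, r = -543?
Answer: 391439/255 ≈ 1535.1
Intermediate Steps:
x(X) = -2 + 2*X (x(X) = -2 + (X + X) = -2 + 2*X)
L(k, B) = -1785 (L(k, B) = -543 - 1*1242 = -543 - 1242 = -1785)
-2740073/L(208 - 1*834, x(y(-1))) = -2740073/(-1785) = -2740073*(-1/1785) = 391439/255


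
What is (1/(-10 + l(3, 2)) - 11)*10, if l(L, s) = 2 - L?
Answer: -1220/11 ≈ -110.91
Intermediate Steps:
(1/(-10 + l(3, 2)) - 11)*10 = (1/(-10 + (2 - 1*3)) - 11)*10 = (1/(-10 + (2 - 3)) - 11)*10 = (1/(-10 - 1) - 11)*10 = (1/(-11) - 11)*10 = (-1/11 - 11)*10 = -122/11*10 = -1220/11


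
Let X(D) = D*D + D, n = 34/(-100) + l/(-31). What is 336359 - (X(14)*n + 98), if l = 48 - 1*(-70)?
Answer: 52255422/155 ≈ 3.3713e+5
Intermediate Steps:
l = 118 (l = 48 + 70 = 118)
n = -6427/1550 (n = 34/(-100) + 118/(-31) = 34*(-1/100) + 118*(-1/31) = -17/50 - 118/31 = -6427/1550 ≈ -4.1465)
X(D) = D + D² (X(D) = D² + D = D + D²)
336359 - (X(14)*n + 98) = 336359 - ((14*(1 + 14))*(-6427/1550) + 98) = 336359 - ((14*15)*(-6427/1550) + 98) = 336359 - (210*(-6427/1550) + 98) = 336359 - (-134967/155 + 98) = 336359 - 1*(-119777/155) = 336359 + 119777/155 = 52255422/155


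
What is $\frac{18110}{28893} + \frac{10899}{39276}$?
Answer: $\frac{114021463}{126089052} \approx 0.90429$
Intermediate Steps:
$\frac{18110}{28893} + \frac{10899}{39276} = 18110 \cdot \frac{1}{28893} + 10899 \cdot \frac{1}{39276} = \frac{18110}{28893} + \frac{1211}{4364} = \frac{114021463}{126089052}$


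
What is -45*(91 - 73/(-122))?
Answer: -502875/122 ≈ -4121.9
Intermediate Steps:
-45*(91 - 73/(-122)) = -45*(91 - 73*(-1/122)) = -45*(91 + 73/122) = -45*11175/122 = -502875/122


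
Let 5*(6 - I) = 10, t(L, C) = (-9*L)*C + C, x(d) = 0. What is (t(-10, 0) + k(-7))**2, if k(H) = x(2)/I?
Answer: 0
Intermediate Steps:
t(L, C) = C - 9*C*L (t(L, C) = -9*C*L + C = C - 9*C*L)
I = 4 (I = 6 - 1/5*10 = 6 - 2 = 4)
k(H) = 0 (k(H) = 0/4 = 0*(1/4) = 0)
(t(-10, 0) + k(-7))**2 = (0*(1 - 9*(-10)) + 0)**2 = (0*(1 + 90) + 0)**2 = (0*91 + 0)**2 = (0 + 0)**2 = 0**2 = 0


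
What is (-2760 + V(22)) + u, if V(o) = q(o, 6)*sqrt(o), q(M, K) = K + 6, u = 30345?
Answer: 27585 + 12*sqrt(22) ≈ 27641.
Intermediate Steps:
q(M, K) = 6 + K
V(o) = 12*sqrt(o) (V(o) = (6 + 6)*sqrt(o) = 12*sqrt(o))
(-2760 + V(22)) + u = (-2760 + 12*sqrt(22)) + 30345 = 27585 + 12*sqrt(22)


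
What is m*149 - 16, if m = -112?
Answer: -16704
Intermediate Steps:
m*149 - 16 = -112*149 - 16 = -16688 - 16 = -16704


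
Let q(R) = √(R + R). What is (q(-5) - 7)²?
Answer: (7 - I*√10)² ≈ 39.0 - 44.272*I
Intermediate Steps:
q(R) = √2*√R (q(R) = √(2*R) = √2*√R)
(q(-5) - 7)² = (√2*√(-5) - 7)² = (√2*(I*√5) - 7)² = (I*√10 - 7)² = (-7 + I*√10)²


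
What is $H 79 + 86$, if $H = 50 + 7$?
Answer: $4589$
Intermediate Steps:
$H = 57$
$H 79 + 86 = 57 \cdot 79 + 86 = 4503 + 86 = 4589$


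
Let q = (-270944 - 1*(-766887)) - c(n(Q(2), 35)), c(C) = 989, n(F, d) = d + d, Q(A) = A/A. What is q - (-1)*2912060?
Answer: 3407014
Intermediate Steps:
Q(A) = 1
n(F, d) = 2*d
q = 494954 (q = (-270944 - 1*(-766887)) - 1*989 = (-270944 + 766887) - 989 = 495943 - 989 = 494954)
q - (-1)*2912060 = 494954 - (-1)*2912060 = 494954 - 1*(-2912060) = 494954 + 2912060 = 3407014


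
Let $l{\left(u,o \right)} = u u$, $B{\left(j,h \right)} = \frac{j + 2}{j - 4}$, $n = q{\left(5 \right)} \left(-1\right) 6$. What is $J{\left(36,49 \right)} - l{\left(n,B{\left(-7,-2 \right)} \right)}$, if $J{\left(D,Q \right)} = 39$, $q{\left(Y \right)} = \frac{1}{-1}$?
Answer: $3$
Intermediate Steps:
$q{\left(Y \right)} = -1$
$n = 6$ ($n = \left(-1\right) \left(-1\right) 6 = 1 \cdot 6 = 6$)
$B{\left(j,h \right)} = \frac{2 + j}{-4 + j}$
$l{\left(u,o \right)} = u^{2}$
$J{\left(36,49 \right)} - l{\left(n,B{\left(-7,-2 \right)} \right)} = 39 - 6^{2} = 39 - 36 = 3$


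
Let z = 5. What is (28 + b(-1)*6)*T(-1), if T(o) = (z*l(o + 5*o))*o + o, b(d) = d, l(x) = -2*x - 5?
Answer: -792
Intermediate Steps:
l(x) = -5 - 2*x
T(o) = o + o*(-25 - 60*o) (T(o) = (5*(-5 - 2*(o + 5*o)))*o + o = (5*(-5 - 12*o))*o + o = (-25 - 60*o)*o + o = o*(-25 - 60*o) + o = o + o*(-25 - 60*o))
(28 + b(-1)*6)*T(-1) = (28 - 1*6)*(-12*(-1)*(2 + 5*(-1))) = (28 - 6)*(-12*(-1)*(2 - 5)) = 22*(-12*(-1)*(-3)) = 22*(-36) = -792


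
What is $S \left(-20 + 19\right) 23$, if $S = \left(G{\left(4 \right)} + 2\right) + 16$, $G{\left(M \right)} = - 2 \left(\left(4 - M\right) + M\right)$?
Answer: $-230$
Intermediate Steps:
$G{\left(M \right)} = -8$ ($G{\left(M \right)} = \left(-2\right) 4 = -8$)
$S = 10$ ($S = \left(-8 + 2\right) + 16 = -6 + 16 = 10$)
$S \left(-20 + 19\right) 23 = 10 \left(-20 + 19\right) 23 = 10 \left(-1\right) 23 = \left(-10\right) 23 = -230$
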